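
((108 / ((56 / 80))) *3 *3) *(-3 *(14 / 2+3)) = -291600 / 7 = -41657.14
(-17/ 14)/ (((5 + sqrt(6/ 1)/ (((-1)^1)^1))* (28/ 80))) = -850/ 931 - 170* sqrt(6)/ 931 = -1.36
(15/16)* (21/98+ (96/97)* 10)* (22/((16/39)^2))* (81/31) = 279126033615/86216704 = 3237.49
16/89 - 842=-74922/89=-841.82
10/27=0.37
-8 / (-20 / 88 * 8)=22 / 5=4.40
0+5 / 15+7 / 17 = 0.75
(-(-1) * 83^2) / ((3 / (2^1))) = 13778 / 3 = 4592.67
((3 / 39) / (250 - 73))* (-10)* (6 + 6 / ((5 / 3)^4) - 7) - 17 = -4889347 / 287625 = -17.00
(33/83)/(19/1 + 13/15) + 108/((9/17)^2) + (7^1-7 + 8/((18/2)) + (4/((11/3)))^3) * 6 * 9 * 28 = 364666122559/98762862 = 3692.34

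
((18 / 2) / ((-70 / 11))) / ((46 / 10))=-99 / 322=-0.31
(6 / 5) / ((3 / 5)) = 2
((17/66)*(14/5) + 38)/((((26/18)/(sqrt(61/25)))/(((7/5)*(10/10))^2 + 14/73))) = 6842619*sqrt(61)/593125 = 90.10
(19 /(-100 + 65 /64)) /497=-1216 /3148495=-0.00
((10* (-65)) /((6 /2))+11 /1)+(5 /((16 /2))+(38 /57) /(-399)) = -1963495 /9576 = -205.04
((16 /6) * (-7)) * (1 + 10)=-616 /3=-205.33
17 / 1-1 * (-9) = 26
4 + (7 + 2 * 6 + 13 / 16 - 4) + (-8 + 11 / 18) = 1789 / 144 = 12.42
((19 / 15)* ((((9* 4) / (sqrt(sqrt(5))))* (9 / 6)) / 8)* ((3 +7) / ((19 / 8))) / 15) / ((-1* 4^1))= -3* 5^(3 / 4) / 25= -0.40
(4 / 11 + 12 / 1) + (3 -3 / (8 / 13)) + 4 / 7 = 11.06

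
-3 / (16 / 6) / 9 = -1 / 8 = -0.12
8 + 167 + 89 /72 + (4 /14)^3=4352903 /24696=176.26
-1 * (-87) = 87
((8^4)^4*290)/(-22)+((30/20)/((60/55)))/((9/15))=-979532918953082275/264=-3710351965731372.25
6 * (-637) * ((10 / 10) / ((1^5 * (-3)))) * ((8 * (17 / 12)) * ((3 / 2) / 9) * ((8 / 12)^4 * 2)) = 693056 / 729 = 950.69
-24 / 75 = -8 / 25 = -0.32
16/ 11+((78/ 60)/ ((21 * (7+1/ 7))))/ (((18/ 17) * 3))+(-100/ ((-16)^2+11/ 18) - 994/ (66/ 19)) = -1173271206211/ 4115529000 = -285.08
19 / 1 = 19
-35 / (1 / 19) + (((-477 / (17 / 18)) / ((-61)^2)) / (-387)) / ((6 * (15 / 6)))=-9044169257 / 13600255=-665.00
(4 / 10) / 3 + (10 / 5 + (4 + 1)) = 107 / 15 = 7.13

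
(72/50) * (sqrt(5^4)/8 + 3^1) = 441/50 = 8.82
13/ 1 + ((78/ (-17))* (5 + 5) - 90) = -2089/ 17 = -122.88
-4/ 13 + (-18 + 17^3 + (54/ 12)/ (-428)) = 54468019/ 11128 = 4894.68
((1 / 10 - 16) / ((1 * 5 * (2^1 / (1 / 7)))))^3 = -4019679 / 343000000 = -0.01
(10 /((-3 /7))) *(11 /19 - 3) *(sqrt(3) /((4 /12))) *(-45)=-144900 *sqrt(3) /19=-13209.17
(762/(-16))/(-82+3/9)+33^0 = 3103/1960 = 1.58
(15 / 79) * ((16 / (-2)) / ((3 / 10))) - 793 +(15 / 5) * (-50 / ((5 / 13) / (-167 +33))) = 4065493 / 79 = 51461.94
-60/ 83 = -0.72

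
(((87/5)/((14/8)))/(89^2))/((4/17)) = 1479/277235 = 0.01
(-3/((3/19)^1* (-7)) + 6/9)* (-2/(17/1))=-142/357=-0.40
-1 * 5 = -5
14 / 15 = 0.93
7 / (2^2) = 7 / 4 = 1.75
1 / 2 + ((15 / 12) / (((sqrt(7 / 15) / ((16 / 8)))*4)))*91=1 / 2 + 65*sqrt(105) / 8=83.76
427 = 427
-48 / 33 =-16 / 11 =-1.45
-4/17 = -0.24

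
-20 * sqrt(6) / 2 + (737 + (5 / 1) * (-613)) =-2328 -10 * sqrt(6) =-2352.49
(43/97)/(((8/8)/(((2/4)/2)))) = 43/388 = 0.11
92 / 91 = 1.01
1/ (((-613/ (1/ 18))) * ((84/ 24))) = -1/ 38619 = -0.00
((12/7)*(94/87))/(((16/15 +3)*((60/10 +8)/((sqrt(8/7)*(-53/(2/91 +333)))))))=-777192*sqrt(14)/525373541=-0.01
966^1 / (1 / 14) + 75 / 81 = 365173 / 27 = 13524.93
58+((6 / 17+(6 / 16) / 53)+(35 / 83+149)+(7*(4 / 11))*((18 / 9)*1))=1400894227 / 6580904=212.87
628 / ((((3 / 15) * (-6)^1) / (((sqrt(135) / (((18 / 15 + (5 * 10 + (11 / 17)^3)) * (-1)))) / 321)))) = 38567050 * sqrt(15) / 405866943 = 0.37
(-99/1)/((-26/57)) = 5643/26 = 217.04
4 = 4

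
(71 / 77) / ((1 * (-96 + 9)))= -71 / 6699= -0.01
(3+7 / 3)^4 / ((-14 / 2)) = -65536 / 567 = -115.58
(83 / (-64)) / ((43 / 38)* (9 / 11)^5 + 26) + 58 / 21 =294702784753 / 108633836640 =2.71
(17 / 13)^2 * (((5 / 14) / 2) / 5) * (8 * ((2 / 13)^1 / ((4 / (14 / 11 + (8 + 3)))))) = 0.23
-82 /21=-3.90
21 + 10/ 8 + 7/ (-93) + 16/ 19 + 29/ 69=1270011/ 54188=23.44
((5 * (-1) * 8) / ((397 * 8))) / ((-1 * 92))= 5 / 36524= 0.00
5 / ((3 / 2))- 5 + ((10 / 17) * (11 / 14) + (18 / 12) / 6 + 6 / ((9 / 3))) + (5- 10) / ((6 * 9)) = 12247 / 12852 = 0.95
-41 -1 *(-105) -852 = -788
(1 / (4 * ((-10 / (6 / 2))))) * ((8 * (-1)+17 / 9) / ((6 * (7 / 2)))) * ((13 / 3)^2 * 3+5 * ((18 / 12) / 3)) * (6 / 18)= 3883 / 9072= 0.43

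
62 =62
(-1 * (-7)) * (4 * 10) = 280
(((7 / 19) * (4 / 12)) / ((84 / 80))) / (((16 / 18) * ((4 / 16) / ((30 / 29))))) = 300 / 551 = 0.54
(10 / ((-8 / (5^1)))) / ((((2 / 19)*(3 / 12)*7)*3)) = -475 / 42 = -11.31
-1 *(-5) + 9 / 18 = 11 / 2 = 5.50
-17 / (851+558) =-17 / 1409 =-0.01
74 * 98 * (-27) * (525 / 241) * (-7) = 719579700 / 241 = 2985807.88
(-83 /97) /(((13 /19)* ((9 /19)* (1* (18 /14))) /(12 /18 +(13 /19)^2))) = -714049 /306423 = -2.33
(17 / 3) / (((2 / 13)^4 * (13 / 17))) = 634933 / 48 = 13227.77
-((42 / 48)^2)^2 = -2401 / 4096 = -0.59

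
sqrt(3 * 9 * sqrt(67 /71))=3 * sqrt(3) * 67^(1 /4) * 71^(3 /4) /71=5.12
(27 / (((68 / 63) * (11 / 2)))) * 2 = 9.10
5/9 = 0.56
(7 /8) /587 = 7 /4696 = 0.00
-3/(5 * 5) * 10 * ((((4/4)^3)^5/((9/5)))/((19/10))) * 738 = -258.95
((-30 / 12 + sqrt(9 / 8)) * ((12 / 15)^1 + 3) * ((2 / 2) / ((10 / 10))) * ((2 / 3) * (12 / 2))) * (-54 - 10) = 2432 - 3648 * sqrt(2) / 5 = 1400.19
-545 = -545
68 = 68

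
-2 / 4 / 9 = -1 / 18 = -0.06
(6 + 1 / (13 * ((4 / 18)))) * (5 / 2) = 825 / 52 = 15.87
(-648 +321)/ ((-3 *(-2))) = -109/ 2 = -54.50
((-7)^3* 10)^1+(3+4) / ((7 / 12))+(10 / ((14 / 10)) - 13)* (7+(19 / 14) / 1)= -339761 / 98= -3466.95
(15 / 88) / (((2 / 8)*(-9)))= -5 / 66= -0.08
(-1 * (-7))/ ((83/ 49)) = 343/ 83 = 4.13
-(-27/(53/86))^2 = -5391684/2809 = -1919.43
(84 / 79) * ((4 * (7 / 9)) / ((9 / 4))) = 3136 / 2133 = 1.47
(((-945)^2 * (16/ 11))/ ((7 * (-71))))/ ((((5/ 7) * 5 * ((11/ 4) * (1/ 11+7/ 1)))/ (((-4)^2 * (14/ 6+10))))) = -75188736/ 10153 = -7405.57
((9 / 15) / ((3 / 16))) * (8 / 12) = 32 / 15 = 2.13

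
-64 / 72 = -8 / 9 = -0.89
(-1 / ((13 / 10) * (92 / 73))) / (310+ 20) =-73 / 39468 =-0.00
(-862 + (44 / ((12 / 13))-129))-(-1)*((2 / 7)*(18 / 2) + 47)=-893.76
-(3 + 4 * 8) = -35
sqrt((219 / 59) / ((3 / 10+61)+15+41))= sqrt(16840370) / 23069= 0.18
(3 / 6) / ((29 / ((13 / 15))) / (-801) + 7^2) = 3471 / 339868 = 0.01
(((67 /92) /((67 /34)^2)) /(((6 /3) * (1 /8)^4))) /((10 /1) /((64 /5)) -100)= -18939904 /4892675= -3.87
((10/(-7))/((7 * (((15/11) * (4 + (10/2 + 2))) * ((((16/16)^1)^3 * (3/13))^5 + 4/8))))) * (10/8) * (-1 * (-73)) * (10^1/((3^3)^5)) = -1355219450/784189477446291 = -0.00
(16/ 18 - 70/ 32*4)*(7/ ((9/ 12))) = -1981/ 27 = -73.37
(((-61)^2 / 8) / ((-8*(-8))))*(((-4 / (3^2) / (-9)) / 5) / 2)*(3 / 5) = 3721 / 172800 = 0.02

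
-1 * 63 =-63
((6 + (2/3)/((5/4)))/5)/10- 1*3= -1076/375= -2.87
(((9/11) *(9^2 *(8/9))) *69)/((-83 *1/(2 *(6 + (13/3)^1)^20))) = -247218914605422279789300477389168/13100552091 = -18870877569752207459796.32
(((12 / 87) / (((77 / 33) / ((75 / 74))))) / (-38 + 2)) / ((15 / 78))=-65 / 7511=-0.01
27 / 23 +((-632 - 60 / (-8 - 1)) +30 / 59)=-2538883 / 4071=-623.65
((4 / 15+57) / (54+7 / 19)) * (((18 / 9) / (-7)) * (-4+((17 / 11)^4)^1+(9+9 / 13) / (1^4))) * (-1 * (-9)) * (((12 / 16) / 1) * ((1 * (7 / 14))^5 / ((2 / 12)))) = -955897941069 / 220207667680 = -4.34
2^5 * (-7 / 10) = -112 / 5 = -22.40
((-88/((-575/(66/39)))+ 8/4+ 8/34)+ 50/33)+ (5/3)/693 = 1059885623/264188925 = 4.01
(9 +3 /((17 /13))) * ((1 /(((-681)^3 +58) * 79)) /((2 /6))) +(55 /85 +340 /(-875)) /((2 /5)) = 19186452648113 /29690349413830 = 0.65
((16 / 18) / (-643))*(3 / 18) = -4 / 17361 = -0.00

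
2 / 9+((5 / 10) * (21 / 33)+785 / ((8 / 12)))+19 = 118507 / 99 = 1197.04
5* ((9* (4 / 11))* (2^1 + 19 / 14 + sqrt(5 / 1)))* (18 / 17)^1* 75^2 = 18225000* sqrt(5) / 187 + 428287500 / 1309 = 545113.73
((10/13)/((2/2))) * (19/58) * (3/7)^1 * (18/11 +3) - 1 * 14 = -391871/29029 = -13.50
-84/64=-21/16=-1.31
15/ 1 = 15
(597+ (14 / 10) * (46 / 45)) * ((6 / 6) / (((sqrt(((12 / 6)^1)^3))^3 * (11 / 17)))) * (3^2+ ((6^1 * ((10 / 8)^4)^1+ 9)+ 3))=1160522493 * sqrt(2) / 1126400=1457.05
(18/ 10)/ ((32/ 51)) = 459/ 160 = 2.87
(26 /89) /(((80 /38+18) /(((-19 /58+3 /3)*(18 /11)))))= 86697 /5422681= 0.02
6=6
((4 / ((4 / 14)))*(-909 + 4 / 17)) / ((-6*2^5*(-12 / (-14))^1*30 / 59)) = 44663059 / 293760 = 152.04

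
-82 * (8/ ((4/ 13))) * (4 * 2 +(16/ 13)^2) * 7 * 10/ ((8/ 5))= -11537400/ 13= -887492.31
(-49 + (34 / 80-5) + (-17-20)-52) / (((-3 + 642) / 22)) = -4.91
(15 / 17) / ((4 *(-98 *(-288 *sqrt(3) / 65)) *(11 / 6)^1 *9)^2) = 21125 / 58989391921152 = 0.00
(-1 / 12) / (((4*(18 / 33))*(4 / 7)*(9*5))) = -77 / 51840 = -0.00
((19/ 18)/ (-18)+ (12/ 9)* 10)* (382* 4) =1642982/ 81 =20283.73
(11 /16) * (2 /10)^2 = 11 /400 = 0.03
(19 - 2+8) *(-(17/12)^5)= -35496425/248832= -142.65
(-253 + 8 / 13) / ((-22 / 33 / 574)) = 2824941 / 13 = 217303.15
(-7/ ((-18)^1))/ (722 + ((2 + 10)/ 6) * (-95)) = 1/ 1368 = 0.00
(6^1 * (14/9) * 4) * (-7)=-784/3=-261.33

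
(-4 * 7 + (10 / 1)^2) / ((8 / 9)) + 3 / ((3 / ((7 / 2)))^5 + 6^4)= 588337303 / 7263216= 81.00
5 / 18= 0.28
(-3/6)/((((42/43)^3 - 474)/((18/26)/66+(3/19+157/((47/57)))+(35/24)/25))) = 232256337606571/1152730598104800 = 0.20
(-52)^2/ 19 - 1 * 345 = -202.68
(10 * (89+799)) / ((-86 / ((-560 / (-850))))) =-49728 / 731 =-68.03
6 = 6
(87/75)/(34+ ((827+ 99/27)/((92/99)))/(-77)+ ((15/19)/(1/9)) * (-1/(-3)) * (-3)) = 12673/167000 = 0.08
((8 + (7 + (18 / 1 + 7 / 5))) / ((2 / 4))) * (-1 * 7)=-2408 / 5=-481.60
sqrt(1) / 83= 1 / 83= 0.01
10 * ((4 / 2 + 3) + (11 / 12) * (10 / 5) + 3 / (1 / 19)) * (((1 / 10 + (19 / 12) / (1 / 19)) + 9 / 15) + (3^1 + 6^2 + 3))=1672561 / 36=46460.03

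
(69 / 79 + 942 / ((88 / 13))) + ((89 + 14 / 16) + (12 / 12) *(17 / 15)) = 24092939 / 104280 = 231.04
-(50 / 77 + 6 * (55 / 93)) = -10020 / 2387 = -4.20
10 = 10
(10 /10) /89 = 1 /89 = 0.01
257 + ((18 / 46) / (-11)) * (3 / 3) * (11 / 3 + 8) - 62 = 49230 / 253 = 194.58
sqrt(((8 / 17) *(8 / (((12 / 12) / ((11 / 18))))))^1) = 4 *sqrt(374) / 51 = 1.52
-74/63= -1.17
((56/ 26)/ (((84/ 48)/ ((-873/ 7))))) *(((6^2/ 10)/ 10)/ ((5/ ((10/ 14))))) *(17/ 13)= -2137104/ 207025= -10.32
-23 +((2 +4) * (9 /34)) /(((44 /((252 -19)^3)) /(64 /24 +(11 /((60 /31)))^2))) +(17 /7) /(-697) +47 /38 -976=26046990878091223 /1631537600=15964689.31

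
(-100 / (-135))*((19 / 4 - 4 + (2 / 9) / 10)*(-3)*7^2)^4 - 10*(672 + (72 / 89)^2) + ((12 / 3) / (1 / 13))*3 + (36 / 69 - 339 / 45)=392037982380656381303 / 3187473768000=122993320.39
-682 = -682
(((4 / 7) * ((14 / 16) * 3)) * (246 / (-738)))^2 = 1 / 4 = 0.25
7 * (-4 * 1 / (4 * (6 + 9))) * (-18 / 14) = 0.60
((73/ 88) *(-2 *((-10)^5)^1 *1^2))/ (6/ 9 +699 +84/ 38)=104025000/ 440077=236.38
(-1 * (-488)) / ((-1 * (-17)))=488 / 17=28.71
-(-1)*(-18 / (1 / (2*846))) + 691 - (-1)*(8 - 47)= -29804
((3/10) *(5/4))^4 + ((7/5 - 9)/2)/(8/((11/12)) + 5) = -794909/3092480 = -0.26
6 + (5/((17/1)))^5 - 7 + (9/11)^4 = -11426691435/20788126337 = -0.55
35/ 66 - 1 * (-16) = 1091/ 66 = 16.53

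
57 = 57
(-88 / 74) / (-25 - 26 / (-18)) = 99 / 1961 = 0.05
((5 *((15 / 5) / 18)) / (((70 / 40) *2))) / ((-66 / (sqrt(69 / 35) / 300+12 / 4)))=-5 / 462 - sqrt(2415) / 2910600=-0.01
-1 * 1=-1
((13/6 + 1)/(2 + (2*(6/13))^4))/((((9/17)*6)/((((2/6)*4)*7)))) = 64576421/18919494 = 3.41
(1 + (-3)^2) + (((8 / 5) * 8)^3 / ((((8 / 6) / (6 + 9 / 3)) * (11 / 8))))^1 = 14169526 / 1375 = 10305.11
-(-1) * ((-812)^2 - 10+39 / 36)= 7912021 / 12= 659335.08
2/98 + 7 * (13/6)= 4465/294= 15.19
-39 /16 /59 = -39 /944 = -0.04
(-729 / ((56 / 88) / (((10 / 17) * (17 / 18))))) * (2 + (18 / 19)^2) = -4659930 / 2527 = -1844.06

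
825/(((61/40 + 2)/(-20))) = -220000/47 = -4680.85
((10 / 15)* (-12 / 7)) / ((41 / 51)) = -408 / 287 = -1.42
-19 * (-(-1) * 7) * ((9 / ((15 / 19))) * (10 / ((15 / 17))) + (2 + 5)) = -90573 / 5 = -18114.60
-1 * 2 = -2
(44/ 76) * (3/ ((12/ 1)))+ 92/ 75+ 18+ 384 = 2299217/ 5700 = 403.37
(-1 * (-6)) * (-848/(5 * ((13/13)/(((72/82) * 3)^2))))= -7060.85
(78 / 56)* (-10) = -195 / 14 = -13.93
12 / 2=6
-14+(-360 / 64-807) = -826.62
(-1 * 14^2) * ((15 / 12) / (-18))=245 / 18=13.61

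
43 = 43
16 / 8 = 2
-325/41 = -7.93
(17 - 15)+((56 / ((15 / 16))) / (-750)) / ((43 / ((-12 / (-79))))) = 12736958 / 6369375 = 2.00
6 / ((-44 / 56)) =-84 / 11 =-7.64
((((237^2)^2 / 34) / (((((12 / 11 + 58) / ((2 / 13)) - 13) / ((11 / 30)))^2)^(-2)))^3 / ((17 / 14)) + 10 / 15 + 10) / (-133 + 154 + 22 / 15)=9376494885313814711318652961454311168218881434204191808733579724907560595481318628427545760 / 277236259189034962863361125518257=33821315122133442376367240000000000000000000000000000000000.00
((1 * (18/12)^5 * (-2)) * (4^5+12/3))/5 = -62451/20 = -3122.55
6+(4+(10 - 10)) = 10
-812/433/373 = -812/161509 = -0.01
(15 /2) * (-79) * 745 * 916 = -404333850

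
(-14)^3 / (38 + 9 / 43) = -117992 / 1643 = -71.81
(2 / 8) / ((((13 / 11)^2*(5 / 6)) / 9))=3267 / 1690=1.93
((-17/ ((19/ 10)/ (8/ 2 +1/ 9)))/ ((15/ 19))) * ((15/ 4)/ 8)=-3145/ 144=-21.84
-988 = -988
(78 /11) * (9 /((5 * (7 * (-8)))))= -351 /1540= -0.23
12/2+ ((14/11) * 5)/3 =268/33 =8.12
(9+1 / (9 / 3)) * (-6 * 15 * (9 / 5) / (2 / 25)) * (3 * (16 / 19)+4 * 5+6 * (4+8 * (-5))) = 69476400 / 19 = 3656652.63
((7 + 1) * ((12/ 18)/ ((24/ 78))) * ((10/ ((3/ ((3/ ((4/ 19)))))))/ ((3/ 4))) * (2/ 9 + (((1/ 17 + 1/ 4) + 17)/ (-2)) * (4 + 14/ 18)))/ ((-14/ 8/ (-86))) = -21386020760/ 9639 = -2218697.04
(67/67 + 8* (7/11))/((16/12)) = 4.57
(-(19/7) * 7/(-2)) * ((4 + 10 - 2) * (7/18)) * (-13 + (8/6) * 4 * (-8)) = -22211/9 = -2467.89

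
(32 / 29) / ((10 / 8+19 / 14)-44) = -896 / 33611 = -0.03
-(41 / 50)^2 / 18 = -1681 / 45000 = -0.04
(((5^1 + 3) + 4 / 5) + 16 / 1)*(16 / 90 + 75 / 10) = 42842 / 225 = 190.41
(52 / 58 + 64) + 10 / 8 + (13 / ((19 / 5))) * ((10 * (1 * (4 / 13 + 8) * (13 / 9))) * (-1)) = -759013 / 2204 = -344.38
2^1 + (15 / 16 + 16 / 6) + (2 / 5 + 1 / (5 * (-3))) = 95 / 16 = 5.94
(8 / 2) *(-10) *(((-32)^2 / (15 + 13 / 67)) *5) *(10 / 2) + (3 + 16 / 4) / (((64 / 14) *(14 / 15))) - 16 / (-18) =-19758362387 / 293184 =-67392.36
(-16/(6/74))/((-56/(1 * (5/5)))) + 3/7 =83/21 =3.95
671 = 671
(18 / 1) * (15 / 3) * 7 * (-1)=-630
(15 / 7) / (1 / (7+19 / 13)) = 1650 / 91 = 18.13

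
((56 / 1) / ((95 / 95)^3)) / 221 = 56 / 221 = 0.25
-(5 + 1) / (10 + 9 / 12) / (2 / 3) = -36 / 43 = -0.84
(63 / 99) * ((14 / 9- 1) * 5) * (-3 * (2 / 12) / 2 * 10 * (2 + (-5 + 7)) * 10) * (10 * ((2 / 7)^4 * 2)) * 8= -6400000 / 33957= -188.47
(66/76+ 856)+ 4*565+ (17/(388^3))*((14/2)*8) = 3116.87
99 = 99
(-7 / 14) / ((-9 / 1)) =1 / 18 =0.06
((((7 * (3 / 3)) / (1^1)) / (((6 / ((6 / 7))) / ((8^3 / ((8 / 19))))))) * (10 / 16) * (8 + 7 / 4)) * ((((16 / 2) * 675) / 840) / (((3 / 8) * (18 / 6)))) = 296400 / 7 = 42342.86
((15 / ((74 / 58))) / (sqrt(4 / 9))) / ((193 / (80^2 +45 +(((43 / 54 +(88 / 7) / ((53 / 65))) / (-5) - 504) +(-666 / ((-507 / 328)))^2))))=15895074370427933 / 908003657652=17505.52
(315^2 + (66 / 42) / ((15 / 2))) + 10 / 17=177118049 / 1785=99225.80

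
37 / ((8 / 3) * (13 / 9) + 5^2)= 999 / 779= 1.28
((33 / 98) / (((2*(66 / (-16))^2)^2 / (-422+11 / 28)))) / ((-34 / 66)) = 503680 / 2116653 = 0.24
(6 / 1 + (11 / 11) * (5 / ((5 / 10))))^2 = 256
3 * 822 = 2466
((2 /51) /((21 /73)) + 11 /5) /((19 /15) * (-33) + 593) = 12511 /2951676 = 0.00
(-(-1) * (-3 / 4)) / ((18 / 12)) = -1 / 2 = -0.50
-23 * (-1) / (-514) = -23 / 514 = -0.04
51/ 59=0.86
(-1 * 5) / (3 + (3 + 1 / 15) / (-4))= -150 / 67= -2.24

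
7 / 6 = 1.17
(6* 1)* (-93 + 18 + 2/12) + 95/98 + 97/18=-195205/441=-442.64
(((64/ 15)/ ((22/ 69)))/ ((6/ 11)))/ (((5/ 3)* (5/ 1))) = 368/ 125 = 2.94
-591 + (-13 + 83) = -521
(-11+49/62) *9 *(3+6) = -826.98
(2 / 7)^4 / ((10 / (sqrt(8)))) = 16 * sqrt(2) / 12005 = 0.00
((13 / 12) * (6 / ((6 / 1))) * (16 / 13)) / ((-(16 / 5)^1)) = -5 / 12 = -0.42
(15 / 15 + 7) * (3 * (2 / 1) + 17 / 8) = 65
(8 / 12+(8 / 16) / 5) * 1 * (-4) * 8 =-368 / 15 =-24.53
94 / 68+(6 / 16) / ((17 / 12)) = 28 / 17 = 1.65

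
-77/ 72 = -1.07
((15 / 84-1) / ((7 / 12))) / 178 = -69 / 8722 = -0.01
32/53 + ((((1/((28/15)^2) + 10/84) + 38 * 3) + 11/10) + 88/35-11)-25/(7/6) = 53723947/623280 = 86.20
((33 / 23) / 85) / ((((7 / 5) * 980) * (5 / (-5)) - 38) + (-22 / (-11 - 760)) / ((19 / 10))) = -483417 / 40380270850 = -0.00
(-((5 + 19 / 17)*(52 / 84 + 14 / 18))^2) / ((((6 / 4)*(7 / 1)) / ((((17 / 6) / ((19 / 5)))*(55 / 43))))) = -23033753600 / 3472902783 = -6.63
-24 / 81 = -8 / 27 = -0.30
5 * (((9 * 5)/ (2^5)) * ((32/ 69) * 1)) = 75/ 23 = 3.26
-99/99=-1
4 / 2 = 2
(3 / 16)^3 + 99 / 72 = 5659 / 4096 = 1.38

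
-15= -15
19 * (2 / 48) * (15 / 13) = 95 / 104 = 0.91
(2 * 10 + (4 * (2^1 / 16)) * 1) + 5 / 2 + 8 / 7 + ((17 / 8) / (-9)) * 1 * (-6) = 2147 / 84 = 25.56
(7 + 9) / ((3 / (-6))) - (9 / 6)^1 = -67 / 2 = -33.50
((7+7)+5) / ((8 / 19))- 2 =345 / 8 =43.12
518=518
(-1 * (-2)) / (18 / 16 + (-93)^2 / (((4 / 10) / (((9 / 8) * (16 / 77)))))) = 1232 / 3114333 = 0.00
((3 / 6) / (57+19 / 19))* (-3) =-3 / 116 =-0.03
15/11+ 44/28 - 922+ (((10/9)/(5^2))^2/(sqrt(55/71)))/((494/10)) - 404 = -101876/77+ 4 *sqrt(3905)/5501925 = -1323.06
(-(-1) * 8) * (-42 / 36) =-9.33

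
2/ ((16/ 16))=2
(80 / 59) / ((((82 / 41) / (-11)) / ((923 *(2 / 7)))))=-812240 / 413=-1966.68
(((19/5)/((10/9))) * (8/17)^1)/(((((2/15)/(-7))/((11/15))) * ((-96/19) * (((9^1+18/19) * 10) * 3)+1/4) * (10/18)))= 342236664/4625952875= 0.07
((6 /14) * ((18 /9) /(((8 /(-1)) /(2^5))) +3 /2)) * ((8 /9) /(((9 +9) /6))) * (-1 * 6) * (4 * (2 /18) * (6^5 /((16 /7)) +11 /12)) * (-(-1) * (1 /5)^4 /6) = 424684 /212625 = 2.00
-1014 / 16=-507 / 8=-63.38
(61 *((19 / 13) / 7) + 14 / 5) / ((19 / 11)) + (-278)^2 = 668197939 / 8645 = 77292.99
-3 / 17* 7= -21 / 17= -1.24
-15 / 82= -0.18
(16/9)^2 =256/81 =3.16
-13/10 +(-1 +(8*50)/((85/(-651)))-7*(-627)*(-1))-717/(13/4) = -16962733/2210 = -7675.44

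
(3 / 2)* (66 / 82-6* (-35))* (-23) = -596367 / 82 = -7272.77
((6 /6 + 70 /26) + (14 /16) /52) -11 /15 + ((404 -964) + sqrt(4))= -3463351 /6240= -555.02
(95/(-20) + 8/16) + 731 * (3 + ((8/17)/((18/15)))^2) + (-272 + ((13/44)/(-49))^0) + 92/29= 36087731/17748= 2033.34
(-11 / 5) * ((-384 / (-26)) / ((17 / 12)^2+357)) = -304128 / 3360305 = -0.09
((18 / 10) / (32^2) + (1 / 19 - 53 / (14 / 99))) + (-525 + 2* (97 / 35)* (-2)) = -620229971 / 680960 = -910.82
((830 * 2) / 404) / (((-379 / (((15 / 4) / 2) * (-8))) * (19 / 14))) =87150 / 727301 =0.12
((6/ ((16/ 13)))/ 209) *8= 0.19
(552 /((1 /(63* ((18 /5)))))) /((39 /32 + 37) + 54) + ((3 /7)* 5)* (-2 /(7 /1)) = 981075174 /722995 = 1356.96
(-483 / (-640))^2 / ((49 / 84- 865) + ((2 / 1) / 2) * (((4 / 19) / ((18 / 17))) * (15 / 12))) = -39892419 / 60527718400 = -0.00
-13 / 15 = -0.87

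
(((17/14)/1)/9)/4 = 17/504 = 0.03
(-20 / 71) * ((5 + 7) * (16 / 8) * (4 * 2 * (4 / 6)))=-2560 / 71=-36.06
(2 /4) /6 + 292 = 3505 /12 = 292.08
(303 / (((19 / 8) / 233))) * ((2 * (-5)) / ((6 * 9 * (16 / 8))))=-470660 / 171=-2752.40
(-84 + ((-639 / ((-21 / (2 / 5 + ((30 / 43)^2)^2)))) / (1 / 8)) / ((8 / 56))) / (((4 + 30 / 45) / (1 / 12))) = 4279144347 / 239316070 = 17.88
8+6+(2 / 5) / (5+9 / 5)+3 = 17.06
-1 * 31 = -31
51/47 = 1.09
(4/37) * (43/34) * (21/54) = 0.05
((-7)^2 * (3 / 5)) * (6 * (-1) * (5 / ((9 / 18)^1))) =-1764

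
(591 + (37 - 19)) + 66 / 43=26253 / 43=610.53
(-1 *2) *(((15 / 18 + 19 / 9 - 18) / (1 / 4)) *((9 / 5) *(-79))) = -85636 / 5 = -17127.20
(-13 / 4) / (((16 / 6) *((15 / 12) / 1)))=-39 / 40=-0.98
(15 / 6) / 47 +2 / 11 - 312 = -322365 / 1034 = -311.76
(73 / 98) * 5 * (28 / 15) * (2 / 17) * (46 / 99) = 13432 / 35343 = 0.38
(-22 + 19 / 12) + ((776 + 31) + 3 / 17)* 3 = 489827 / 204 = 2401.11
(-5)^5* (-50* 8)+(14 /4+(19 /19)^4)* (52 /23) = 28750234 /23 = 1250010.17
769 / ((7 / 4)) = 3076 / 7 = 439.43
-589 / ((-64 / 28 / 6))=12369 / 8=1546.12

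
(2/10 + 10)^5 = 110408.08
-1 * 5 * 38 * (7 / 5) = -266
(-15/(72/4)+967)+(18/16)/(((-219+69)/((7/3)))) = 966.15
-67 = -67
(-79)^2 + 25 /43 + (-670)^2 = 455141.58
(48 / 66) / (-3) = -8 / 33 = -0.24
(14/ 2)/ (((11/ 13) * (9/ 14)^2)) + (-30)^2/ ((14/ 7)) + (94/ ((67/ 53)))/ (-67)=1875491392/ 3999699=468.91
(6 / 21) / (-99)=-2 / 693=-0.00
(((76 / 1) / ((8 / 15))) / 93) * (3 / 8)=285 / 496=0.57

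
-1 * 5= -5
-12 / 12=-1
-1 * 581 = -581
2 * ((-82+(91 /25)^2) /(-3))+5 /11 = 318231 /6875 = 46.29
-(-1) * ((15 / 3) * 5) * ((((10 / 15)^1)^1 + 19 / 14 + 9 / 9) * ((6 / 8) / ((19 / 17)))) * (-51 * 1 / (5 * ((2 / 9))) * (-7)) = 4954905 / 304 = 16299.03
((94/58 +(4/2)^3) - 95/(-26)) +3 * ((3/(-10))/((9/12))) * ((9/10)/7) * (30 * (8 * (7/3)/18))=31949/3770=8.47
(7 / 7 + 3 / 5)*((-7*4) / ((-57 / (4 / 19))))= 0.17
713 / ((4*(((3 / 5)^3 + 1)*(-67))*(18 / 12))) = -89125 / 61104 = -1.46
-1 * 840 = -840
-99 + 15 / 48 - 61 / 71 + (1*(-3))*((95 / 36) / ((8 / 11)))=-752705 / 6816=-110.43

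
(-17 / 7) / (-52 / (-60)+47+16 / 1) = -255 / 6706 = -0.04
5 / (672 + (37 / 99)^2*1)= 49005 / 6587641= 0.01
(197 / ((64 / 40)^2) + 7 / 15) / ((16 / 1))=74323 / 15360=4.84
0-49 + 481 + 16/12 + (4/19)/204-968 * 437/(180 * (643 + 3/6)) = 730715611/1700595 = 429.68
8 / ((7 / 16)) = 128 / 7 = 18.29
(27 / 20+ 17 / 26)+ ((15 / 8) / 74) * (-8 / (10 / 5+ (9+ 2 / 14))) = 9551 / 4810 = 1.99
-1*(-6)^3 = 216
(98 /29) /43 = 98 /1247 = 0.08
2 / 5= 0.40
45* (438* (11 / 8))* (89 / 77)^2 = 78061455 / 2156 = 36206.61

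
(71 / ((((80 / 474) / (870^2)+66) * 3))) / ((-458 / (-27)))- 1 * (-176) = 176.02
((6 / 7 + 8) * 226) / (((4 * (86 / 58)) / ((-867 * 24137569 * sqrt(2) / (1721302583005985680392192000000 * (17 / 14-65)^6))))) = -11910217879367077669 * sqrt(2) / 195493895509344454068169494537845323333632000000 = -0.00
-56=-56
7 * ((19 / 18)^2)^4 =118884941287 / 11019960576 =10.79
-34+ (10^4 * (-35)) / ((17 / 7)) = -2450578 / 17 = -144151.65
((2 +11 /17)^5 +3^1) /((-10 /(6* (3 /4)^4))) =-2867213133 /113588560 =-25.24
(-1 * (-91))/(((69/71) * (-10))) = -6461/690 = -9.36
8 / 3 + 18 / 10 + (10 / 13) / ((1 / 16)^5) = 157287271 / 195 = 806601.39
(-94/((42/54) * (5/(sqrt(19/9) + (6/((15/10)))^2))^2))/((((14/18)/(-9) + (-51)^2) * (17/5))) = -8843661/62675515 - 365472 * sqrt(19)/62675515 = -0.17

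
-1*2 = -2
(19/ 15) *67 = 1273/ 15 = 84.87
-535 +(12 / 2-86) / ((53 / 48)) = -32195 / 53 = -607.45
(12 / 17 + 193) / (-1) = -3293 / 17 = -193.71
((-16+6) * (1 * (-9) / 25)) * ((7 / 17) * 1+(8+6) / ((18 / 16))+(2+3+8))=7912 / 85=93.08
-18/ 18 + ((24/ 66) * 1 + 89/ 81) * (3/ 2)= 709/ 594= 1.19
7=7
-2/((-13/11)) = 22/13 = 1.69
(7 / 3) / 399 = 1 / 171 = 0.01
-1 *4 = -4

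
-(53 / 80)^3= -148877 / 512000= -0.29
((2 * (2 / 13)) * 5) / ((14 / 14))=20 / 13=1.54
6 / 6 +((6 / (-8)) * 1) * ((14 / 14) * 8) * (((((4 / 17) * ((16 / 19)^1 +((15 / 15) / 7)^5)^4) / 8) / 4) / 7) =4934045145564559926235433 / 4949737377617440545184796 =1.00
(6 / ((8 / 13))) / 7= 39 / 28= 1.39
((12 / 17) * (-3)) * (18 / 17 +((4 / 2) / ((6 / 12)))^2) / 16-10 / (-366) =-235925 / 105774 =-2.23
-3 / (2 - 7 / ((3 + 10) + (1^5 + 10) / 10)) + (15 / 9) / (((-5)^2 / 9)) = -1479 / 1060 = -1.40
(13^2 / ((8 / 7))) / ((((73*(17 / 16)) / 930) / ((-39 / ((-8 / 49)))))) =1051231545 / 2482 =423542.12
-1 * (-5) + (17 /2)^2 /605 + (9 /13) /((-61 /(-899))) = 29404697 /1919060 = 15.32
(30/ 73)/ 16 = 15/ 584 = 0.03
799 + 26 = 825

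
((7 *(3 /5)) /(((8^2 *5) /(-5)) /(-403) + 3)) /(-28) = -1209 /25460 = -0.05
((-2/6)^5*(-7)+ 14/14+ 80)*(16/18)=72.03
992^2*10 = 9840640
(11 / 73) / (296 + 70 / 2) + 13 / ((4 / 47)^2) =693889047 / 386608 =1794.81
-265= -265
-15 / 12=-1.25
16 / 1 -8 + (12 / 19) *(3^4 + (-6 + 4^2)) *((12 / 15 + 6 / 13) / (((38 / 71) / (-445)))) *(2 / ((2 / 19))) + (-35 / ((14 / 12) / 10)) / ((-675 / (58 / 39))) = -7638627476 / 6669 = -1145393.23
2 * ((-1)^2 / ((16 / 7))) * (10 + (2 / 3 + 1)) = 10.21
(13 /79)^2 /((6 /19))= 0.09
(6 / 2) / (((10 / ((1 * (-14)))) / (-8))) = 168 / 5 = 33.60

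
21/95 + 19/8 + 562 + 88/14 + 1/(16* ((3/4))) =9112603/15960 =570.97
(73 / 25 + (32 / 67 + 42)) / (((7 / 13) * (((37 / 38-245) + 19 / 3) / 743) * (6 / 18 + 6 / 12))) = -316.25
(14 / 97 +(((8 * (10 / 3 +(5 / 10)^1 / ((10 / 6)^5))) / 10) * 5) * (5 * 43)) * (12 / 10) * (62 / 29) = 7440.64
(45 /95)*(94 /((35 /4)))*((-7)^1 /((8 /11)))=-48.98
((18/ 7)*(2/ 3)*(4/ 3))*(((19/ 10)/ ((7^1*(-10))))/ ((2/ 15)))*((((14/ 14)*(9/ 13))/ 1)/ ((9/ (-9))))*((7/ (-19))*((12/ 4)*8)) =-1296/ 455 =-2.85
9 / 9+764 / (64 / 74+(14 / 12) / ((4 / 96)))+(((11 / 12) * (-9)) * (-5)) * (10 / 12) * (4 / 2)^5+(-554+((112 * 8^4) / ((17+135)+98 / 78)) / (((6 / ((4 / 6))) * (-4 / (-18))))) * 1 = 3303666620 / 1595859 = 2070.15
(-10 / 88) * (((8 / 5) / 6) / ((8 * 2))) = -1 / 528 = -0.00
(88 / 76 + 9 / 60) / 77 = 0.02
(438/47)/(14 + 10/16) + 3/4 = 10171/7332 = 1.39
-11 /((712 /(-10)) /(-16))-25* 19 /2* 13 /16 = -556615 /2848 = -195.44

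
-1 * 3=-3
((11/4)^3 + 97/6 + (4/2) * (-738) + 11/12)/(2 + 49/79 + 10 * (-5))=30.35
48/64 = 3/4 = 0.75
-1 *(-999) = 999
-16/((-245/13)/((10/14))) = 208/343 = 0.61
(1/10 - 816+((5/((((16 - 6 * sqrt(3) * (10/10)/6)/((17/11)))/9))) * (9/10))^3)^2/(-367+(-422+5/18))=-678.39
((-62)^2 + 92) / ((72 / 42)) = 2296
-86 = -86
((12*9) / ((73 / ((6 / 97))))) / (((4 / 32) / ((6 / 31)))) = 31104 / 219511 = 0.14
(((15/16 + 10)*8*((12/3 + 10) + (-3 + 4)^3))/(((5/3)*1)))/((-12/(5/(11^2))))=-2625/968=-2.71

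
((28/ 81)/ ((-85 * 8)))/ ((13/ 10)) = -7/ 17901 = -0.00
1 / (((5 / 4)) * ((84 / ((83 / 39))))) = 83 / 4095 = 0.02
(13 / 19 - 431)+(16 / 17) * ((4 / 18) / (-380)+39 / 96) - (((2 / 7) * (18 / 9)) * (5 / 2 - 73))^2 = -153903871 / 74970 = -2052.87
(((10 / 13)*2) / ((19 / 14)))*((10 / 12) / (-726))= -350 / 268983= -0.00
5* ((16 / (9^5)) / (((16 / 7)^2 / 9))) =0.00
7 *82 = 574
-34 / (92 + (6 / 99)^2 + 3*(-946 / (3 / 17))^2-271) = -37026 / 93882757885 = -0.00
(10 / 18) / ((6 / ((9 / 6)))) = 5 / 36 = 0.14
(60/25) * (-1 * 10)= -24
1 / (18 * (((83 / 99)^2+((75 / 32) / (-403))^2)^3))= 240585145584974077898146998776758272 / 1504046953845867463035379585299675649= 0.16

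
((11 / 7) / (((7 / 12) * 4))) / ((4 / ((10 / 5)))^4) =33 / 784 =0.04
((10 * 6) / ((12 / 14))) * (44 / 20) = 154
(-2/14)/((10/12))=-6/35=-0.17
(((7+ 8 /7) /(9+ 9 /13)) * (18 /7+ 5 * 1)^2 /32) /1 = 693823 /460992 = 1.51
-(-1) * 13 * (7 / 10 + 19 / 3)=91.43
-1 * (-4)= 4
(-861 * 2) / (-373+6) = 1722 / 367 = 4.69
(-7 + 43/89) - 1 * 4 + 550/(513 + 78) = -504226/52599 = -9.59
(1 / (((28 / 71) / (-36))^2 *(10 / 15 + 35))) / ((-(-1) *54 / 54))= 1224963 / 5243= 233.64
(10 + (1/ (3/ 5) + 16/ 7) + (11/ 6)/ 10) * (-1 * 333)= -659007/ 140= -4707.19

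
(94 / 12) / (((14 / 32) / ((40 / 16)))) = 940 / 21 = 44.76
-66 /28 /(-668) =33 /9352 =0.00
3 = 3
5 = 5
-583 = -583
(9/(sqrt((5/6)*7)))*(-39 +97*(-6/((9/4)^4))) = -134957*sqrt(210)/8505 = -229.95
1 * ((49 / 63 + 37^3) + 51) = 456343 / 9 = 50704.78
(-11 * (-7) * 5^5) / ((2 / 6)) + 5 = 721880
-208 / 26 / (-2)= 4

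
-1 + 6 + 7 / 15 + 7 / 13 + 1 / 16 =18931 / 3120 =6.07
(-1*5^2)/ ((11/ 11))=-25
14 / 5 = 2.80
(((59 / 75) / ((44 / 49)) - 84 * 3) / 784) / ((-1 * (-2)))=-118387 / 739200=-0.16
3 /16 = 0.19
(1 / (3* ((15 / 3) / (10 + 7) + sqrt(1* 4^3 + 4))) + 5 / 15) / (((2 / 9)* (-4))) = -29313 / 78508 - 867* sqrt(17) / 78508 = -0.42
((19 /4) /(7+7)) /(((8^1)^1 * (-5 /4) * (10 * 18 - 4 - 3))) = -19 /96880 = -0.00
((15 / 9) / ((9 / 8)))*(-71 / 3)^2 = 201640 / 243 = 829.79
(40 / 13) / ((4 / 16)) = 160 / 13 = 12.31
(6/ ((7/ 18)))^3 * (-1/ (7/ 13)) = -16376256/ 2401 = -6820.60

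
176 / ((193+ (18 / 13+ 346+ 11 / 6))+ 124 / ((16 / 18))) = 0.26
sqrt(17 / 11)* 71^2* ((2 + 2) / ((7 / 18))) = 362952* sqrt(187) / 77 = 64458.36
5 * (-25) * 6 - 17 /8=-6017 /8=-752.12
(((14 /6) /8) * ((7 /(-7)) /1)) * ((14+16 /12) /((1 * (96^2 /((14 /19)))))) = -1127 /3151872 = -0.00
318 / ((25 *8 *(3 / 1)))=53 / 100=0.53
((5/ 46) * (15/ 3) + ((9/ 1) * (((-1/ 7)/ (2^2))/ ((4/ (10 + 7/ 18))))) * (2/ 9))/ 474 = 8299/ 10989216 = 0.00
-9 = -9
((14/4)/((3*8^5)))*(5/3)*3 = 35/196608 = 0.00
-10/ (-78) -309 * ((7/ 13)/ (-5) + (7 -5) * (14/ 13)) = -9482/ 15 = -632.13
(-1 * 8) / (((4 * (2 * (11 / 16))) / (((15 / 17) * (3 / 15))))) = -48 / 187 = -0.26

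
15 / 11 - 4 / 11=1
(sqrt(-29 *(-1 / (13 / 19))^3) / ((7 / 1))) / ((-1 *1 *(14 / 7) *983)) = -0.00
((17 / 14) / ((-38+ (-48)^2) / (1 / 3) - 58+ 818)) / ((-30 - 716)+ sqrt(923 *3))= -0.00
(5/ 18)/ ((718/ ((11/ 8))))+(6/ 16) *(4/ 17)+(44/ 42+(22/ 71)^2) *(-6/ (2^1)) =-207287766223/ 62022689568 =-3.34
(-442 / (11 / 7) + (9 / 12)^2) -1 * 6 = -50461 / 176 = -286.71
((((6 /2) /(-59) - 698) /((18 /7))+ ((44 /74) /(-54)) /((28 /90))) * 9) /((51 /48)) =-597425120 /259777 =-2299.76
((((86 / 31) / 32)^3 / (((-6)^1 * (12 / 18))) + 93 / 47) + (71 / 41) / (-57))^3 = 1139388422885073815675648688334086434439227 / 154093661001421808283644812490267160477696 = 7.39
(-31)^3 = -29791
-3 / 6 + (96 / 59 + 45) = 5443 / 118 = 46.13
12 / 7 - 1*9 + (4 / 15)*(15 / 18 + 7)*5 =199 / 63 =3.16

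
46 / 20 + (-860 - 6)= -8637 / 10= -863.70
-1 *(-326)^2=-106276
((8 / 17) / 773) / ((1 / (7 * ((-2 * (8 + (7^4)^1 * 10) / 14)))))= -192144 / 13141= -14.62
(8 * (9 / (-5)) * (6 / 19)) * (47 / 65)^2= -954288 / 401375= -2.38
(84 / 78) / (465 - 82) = 14 / 4979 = 0.00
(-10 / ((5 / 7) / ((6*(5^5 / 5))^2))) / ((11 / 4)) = -787500000 / 11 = -71590909.09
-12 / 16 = -3 / 4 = -0.75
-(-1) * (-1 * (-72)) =72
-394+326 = -68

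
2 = 2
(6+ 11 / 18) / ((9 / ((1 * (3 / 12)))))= 119 / 648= 0.18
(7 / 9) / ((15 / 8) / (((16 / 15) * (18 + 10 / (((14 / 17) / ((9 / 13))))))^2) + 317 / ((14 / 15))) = 2384664576 / 1041351332915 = 0.00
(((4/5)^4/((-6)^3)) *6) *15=-64/375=-0.17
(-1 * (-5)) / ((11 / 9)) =45 / 11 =4.09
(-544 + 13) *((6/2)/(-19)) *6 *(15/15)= 9558/19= 503.05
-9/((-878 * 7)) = 9/6146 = 0.00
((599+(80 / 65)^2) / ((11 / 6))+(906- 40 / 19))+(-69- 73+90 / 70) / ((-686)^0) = 269680703 / 247247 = 1090.73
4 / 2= 2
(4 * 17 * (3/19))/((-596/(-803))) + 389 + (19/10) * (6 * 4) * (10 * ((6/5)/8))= 6679262/14155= 471.87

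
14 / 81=0.17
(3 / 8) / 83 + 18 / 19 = 0.95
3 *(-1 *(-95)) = 285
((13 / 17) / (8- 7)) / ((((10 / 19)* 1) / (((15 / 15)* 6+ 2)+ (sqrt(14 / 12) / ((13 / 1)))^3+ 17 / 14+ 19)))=133* sqrt(42) / 1034280+ 19513 / 476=40.99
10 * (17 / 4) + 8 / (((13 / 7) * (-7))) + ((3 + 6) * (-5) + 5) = 49 / 26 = 1.88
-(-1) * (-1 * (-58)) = 58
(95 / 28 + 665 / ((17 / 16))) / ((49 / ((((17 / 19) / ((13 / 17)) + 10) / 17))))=43495635 / 5154604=8.44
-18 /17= -1.06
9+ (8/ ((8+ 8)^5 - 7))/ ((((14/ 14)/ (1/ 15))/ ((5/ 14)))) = 198179545/ 22019949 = 9.00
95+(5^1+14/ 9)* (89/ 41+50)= 53752/ 123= 437.01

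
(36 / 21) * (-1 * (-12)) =144 / 7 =20.57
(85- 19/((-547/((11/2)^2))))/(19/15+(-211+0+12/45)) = -2824185/6874696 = -0.41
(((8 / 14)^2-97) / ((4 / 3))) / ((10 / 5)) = -14211 / 392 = -36.25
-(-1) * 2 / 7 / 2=1 / 7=0.14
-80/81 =-0.99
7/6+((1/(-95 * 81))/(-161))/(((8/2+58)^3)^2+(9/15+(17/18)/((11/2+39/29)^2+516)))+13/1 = 3775132943841373636262411/266479972506449903468862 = 14.17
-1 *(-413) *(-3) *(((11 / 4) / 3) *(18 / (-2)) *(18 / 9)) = 40887 / 2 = 20443.50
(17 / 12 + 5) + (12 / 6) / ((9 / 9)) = 101 / 12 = 8.42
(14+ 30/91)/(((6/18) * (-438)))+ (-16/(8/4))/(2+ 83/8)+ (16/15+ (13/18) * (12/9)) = 12676502/9864855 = 1.29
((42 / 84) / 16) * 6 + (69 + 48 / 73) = 81579 / 1168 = 69.85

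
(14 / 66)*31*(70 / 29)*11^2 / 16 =83545 / 696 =120.04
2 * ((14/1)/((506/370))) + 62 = 20866/253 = 82.47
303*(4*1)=1212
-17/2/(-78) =0.11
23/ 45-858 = -38587/ 45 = -857.49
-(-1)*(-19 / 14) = -19 / 14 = -1.36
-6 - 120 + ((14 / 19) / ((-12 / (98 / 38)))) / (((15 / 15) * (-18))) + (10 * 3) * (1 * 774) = 900389215 / 38988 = 23094.01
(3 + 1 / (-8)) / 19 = 23 / 152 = 0.15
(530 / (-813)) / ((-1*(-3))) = -530 / 2439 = -0.22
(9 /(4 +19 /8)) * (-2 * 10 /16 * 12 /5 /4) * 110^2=-217800 /17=-12811.76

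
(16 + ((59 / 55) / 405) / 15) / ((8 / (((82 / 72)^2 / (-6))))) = -8986725179 / 20785248000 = -0.43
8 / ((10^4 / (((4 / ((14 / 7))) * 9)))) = 9 / 625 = 0.01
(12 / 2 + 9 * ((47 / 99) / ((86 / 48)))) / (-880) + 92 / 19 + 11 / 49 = 979855867 / 193759720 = 5.06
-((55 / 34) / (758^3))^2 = -3025 / 219266895604622174464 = -0.00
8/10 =4/5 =0.80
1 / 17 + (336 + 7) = 5832 / 17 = 343.06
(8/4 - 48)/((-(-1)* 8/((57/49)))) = -6.69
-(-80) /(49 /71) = 115.92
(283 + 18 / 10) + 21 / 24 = 11427 / 40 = 285.68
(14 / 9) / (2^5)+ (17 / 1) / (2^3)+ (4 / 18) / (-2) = 33 / 16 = 2.06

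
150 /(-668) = -75 /334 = -0.22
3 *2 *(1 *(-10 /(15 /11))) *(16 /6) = -352 /3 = -117.33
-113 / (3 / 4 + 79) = -452 / 319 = -1.42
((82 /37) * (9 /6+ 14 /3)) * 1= 41 /3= 13.67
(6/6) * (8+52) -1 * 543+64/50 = -12043/25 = -481.72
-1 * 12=-12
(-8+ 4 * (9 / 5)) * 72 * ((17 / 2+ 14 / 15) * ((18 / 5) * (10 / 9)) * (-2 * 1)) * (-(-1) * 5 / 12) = 9056 / 5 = 1811.20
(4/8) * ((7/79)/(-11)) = -7/1738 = -0.00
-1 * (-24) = 24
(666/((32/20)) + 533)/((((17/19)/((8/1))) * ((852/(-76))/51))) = -2741434/71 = -38611.75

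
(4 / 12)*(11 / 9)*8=88 / 27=3.26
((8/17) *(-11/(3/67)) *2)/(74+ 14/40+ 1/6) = -3.10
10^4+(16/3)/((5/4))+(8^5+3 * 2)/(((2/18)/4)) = 1189868.27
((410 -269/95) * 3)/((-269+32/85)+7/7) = -41973/9196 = -4.56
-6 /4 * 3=-9 /2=-4.50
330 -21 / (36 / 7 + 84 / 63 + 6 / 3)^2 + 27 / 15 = 52517451 / 158420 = 331.51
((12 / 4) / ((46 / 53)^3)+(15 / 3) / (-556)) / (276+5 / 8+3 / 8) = 61960039 / 3747728008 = 0.02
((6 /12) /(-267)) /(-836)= 0.00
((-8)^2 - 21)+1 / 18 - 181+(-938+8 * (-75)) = -30167 / 18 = -1675.94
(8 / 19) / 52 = 2 / 247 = 0.01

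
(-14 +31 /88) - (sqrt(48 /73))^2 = -14.31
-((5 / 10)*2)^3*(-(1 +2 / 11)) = 13 / 11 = 1.18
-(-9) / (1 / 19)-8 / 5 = 169.40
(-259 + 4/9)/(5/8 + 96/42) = -130312/1467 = -88.83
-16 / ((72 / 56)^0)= -16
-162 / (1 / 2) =-324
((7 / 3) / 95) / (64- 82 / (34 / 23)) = 119 / 41325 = 0.00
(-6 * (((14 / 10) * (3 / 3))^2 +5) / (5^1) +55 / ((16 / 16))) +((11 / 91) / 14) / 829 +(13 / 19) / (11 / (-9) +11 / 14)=1243854059809 / 27591814250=45.08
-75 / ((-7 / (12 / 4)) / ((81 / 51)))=51.05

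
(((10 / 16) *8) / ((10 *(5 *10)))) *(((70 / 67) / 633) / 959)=0.00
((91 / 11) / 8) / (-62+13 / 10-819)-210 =-81284735 / 387068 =-210.00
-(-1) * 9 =9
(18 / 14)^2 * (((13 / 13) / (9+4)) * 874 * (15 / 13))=1061910 / 8281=128.23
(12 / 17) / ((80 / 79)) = 237 / 340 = 0.70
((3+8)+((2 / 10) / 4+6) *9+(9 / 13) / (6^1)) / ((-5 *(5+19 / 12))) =-51141 / 25675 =-1.99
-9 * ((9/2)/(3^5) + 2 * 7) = -757/6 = -126.17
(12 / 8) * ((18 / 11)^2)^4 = 16529940864 / 214358881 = 77.11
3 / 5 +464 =2323 / 5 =464.60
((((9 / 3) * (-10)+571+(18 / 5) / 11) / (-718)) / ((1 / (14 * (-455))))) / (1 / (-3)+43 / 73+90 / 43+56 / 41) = 7322484429897 / 5663616310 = 1292.90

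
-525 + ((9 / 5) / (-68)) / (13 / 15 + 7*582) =-2182091127 / 4156364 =-525.00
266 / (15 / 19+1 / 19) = 2527 / 8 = 315.88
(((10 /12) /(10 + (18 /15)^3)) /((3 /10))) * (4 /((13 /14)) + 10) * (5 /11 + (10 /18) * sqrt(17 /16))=3.48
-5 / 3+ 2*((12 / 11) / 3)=-31 / 33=-0.94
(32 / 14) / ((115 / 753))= 12048 / 805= 14.97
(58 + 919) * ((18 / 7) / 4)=8793 / 14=628.07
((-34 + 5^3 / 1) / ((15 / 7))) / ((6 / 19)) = 12103 / 90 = 134.48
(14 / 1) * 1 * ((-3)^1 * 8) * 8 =-2688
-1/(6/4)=-2/3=-0.67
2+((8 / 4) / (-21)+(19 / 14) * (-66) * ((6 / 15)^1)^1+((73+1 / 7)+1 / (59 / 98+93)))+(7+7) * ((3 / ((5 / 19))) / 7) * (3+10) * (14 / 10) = 2187298262 / 4815825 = 454.19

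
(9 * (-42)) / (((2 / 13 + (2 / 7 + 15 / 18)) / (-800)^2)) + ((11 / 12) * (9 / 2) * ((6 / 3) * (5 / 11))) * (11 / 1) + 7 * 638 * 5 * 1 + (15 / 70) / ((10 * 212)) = -190032765.44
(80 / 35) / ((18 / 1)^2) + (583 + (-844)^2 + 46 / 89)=35976057935 / 50463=712919.52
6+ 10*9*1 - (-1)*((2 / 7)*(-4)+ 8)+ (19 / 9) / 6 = 39013 / 378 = 103.21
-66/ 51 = -22/ 17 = -1.29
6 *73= 438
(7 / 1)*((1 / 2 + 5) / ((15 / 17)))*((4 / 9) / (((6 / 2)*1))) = 2618 / 405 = 6.46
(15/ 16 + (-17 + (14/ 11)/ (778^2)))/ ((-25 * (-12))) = -427784411/ 7989748800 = -0.05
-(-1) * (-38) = -38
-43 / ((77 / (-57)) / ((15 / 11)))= 36765 / 847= 43.41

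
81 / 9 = 9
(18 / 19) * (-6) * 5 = -540 / 19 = -28.42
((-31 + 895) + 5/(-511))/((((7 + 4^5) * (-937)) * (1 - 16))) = 441499/7404750255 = 0.00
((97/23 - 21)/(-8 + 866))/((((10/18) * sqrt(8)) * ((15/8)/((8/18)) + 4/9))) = -41688 * sqrt(2)/22085635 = -0.00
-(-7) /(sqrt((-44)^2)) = 7 /44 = 0.16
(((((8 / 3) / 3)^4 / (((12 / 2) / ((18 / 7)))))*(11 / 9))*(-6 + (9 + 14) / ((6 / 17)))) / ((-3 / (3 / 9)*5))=-1599488 / 3720087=-0.43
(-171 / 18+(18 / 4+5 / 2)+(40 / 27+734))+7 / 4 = 79351 / 108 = 734.73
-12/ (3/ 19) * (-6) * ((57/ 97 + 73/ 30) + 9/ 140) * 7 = 4776334/ 485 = 9848.11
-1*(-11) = 11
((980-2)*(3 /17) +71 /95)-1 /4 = 1118133 /6460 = 173.09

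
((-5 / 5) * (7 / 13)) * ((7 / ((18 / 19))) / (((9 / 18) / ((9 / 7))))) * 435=-4450.38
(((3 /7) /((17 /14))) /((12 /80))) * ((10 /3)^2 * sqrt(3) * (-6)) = -271.69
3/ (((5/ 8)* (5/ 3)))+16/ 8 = 122/ 25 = 4.88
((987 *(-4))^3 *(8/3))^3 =-4418760801865312290727426290352128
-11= -11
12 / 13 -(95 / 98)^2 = -2077 / 124852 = -0.02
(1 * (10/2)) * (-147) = -735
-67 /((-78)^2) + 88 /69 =176923 /139932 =1.26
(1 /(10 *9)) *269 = 269 /90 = 2.99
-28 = -28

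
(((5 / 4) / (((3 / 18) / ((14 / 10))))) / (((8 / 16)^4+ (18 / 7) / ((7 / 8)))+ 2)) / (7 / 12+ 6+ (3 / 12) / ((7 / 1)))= 57624 / 181673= 0.32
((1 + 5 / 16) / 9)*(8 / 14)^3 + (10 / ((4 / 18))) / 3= 2209 / 147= 15.03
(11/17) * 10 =110/17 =6.47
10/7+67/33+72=17431/231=75.46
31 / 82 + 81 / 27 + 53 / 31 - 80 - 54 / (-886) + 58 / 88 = -1838063057 / 24774332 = -74.19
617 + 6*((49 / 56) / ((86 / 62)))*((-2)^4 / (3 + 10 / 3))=511901 / 817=626.56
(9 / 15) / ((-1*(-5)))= 3 / 25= 0.12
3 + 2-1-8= -4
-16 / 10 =-8 / 5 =-1.60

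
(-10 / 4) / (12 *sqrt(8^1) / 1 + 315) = -175 / 21794 + 20 *sqrt(2) / 32691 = -0.01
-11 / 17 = -0.65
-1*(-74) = 74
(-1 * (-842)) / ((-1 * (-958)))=421 / 479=0.88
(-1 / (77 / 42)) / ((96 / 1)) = -1 / 176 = -0.01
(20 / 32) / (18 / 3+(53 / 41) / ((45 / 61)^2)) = 415125 / 5562904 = 0.07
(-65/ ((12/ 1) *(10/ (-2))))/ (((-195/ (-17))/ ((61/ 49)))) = 1037/ 8820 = 0.12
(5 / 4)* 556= 695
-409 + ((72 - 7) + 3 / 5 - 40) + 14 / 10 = -382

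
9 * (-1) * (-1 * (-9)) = -81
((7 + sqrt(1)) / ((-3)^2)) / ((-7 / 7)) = -8 / 9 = -0.89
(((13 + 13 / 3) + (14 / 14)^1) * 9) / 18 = 55 / 6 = 9.17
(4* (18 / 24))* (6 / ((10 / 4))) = 36 / 5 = 7.20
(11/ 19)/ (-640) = -11/ 12160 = -0.00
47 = 47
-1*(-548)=548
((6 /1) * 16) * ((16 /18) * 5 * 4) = 5120 /3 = 1706.67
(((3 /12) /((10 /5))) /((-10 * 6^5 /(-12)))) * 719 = 719 /51840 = 0.01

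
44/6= 22/3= 7.33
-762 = -762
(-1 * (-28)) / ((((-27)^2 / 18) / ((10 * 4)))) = 2240 / 81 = 27.65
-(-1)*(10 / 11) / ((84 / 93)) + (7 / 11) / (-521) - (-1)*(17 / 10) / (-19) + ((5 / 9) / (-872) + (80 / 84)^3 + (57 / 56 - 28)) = -55405529217281 / 2198357843220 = -25.20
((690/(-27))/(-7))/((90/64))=1472/567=2.60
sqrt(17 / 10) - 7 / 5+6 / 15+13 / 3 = sqrt(170) / 10+10 / 3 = 4.64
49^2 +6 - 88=2319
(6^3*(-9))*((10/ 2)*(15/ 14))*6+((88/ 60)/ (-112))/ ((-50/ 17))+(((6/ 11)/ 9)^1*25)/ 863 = -3559060960687/ 56958000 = -62485.71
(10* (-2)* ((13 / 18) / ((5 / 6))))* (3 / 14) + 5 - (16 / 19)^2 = 1457 / 2527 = 0.58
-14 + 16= 2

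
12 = 12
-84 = -84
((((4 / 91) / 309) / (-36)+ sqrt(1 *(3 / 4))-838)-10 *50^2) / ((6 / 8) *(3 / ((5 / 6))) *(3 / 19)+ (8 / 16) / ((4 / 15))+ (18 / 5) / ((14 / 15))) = -4969524859240 / 1184480739+ 2660 *sqrt(3) / 32763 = -4195.39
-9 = -9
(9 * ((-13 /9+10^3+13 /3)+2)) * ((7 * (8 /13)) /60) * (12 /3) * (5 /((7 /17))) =1229984 /39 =31538.05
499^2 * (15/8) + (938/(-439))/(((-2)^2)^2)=409917779/878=466876.74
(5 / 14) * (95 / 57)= 0.60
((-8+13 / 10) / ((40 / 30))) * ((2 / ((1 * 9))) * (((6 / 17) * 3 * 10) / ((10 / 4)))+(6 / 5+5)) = -122007 / 3400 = -35.88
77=77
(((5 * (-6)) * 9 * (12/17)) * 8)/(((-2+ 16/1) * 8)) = -1620/119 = -13.61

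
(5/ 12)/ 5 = 0.08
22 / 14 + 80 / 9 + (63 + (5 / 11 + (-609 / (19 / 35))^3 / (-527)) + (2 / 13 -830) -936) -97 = 87185146990082849 / 32564769237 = 2677284.35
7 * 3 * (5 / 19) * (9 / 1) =945 / 19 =49.74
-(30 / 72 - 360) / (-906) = -4315 / 10872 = -0.40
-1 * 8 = -8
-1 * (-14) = 14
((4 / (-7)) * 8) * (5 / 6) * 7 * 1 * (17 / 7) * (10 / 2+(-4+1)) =-2720 / 21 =-129.52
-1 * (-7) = 7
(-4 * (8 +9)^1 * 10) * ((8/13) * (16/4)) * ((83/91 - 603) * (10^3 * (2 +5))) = 1192230400000/169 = 7054617751.48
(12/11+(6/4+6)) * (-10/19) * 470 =-444150/209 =-2125.12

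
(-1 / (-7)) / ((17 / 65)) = 65 / 119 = 0.55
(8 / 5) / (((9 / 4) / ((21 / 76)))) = 0.20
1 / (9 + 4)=0.08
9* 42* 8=3024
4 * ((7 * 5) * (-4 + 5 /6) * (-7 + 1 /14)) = 9215 /3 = 3071.67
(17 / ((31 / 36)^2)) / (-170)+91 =90.87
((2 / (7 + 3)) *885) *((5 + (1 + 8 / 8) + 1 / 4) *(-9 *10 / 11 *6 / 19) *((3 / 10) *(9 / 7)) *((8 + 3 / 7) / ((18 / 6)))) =-73591821 / 20482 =-3593.00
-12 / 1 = -12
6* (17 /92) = 1.11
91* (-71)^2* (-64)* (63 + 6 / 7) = -1874768064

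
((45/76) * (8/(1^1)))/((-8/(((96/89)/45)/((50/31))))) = -372/42275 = -0.01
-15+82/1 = 67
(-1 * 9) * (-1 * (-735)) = -6615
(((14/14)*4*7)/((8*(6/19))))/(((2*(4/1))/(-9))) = -399/32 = -12.47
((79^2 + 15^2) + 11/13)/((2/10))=32334.23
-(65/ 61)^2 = -1.14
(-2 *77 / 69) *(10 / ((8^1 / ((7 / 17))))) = -2695 / 2346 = -1.15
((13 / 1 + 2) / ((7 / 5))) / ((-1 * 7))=-75 / 49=-1.53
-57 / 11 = -5.18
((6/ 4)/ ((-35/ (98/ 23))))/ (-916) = 21/ 105340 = 0.00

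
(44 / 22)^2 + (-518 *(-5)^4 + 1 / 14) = -4532443 / 14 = -323745.93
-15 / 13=-1.15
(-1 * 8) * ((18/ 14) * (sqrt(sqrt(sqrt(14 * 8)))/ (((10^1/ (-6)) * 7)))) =216 * sqrt(2) * 7^(1/ 8)/ 245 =1.59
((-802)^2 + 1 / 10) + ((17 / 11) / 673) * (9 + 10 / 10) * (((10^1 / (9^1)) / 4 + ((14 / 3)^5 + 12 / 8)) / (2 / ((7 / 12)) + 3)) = 104138346806081 / 161903610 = 643212.01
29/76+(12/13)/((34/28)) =19177/16796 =1.14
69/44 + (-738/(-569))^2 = 46303845/14245484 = 3.25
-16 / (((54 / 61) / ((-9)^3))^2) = -10850436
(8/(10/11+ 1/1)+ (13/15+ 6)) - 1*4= 247/35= 7.06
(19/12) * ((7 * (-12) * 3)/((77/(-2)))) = 114/11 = 10.36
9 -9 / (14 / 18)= -18 / 7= -2.57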